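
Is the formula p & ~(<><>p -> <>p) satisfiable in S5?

Unsatisfiable (every branch closes)

1. p & ~(<><>p -> <>p), u
2. p, u
3. ~(<><>p -> <>p), u
4. <><>p, u
5. ~<>p, u
6. ~p, u
Accessibility: uRu
Branch closes: p and ~p both at u.
Every branch closes; the branch above is one of them.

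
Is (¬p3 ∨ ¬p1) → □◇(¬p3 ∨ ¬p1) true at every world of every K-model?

No, not valid

Tableau for the negation ¬((¬p3 ∨ ¬p1) → □◇(¬p3 ∨ ¬p1)):
1. ¬((¬p3 ∨ ¬p1) → □◇(¬p3 ∨ ¬p1)), 0
2. ¬p3 ∨ ¬p1, 0   [¬→-rule on 1]
3. ¬□◇(¬p3 ∨ ¬p1), 0   [¬→-rule on 1]
4. ¬p1, 0   [∨-rule on 2 (branches; this branch)]
5. ¬◇(¬p3 ∨ ¬p1), 1   [¬□-rule on 3: fresh world 1, 0R1]
Accessibility: 0R1
The negation has an open branch (countermodel exists).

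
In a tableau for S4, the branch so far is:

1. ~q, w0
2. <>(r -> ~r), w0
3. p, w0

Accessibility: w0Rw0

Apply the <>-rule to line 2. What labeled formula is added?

a fresh world w1 with w0Rw1, and r -> ~r at w1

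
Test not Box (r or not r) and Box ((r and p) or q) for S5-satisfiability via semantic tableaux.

Unsatisfiable

1. not Box (r or not r) and Box ((r and p) or q), w0
2. not Box (r or not r), w0   [and-rule on 1]
3. Box ((r and p) or q), w0   [and-rule on 1]
4. (r and p) or q, w0   [Box-rule on 3 via w0Rw0]
5. r and p, w0   [or-rule on 4 (branches; this branch)]
6. r, w0   [and-rule on 5]
7. p, w0   [and-rule on 5]
8. not (r or not r), w1   [neg-Box-rule on 2: fresh world w1, w0Rw1]
9. not r, w1   [neg-or-rule on 8]
10. r, w1   [neg-or-rule on 8]
Accessibility: w0Rw0, w0Rw1, w1Rw0, w1Rw1
Branch closes: r and not r both at w1.
All branches of the tableau close; one closing branch shown above.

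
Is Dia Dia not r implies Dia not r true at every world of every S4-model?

Valid

Tableau for the negation not (Dia Dia not r implies Dia not r):
1. not (Dia Dia not r implies Dia not r), u
2. Dia Dia not r, u
3. not Dia not r, u
4. r, u
5. Dia not r, v
6. r, v
7. not r, w
8. r, w
Accessibility: uRu, uRv, uRw, vRv, vRw, wRw
Branch closes: r and not r both at w.
All branches of the negation close; one closing branch shown above.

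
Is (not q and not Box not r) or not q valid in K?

Invalid (countermodel exists)

Tableau for the negation not ((not q and not Box not r) or not q):
1. not ((not q and not Box not r) or not q), u
2. not (not q and not Box not r), u
3. q, u
4. Box not r, u
The negation has an open branch (countermodel exists).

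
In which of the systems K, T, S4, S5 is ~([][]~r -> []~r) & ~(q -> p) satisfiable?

K

K-tableau for the formula:
1. ~([][]~r -> []~r) & ~(q -> p), u
2. ~([][]~r -> []~r), u
3. ~(q -> p), u
4. [][]~r, u
5. ~[]~r, u
6. q, u
7. ~p, u
8. r, v
9. []~r, v
Accessibility: uRv
Complete open branch: satisfiable in K.
T-tableau for the formula:
1. ~([][]~r -> []~r) & ~(q -> p), u
2. ~([][]~r -> []~r), u
3. ~(q -> p), u
4. [][]~r, u
5. ~[]~r, u
6. q, u
7. ~p, u
8. []~r, u
9. ~r, u
10. r, v
11. []~r, v
12. ~r, v
Accessibility: uRu, uRv, vRv
Branch closes: r and ~r both at v.
Every branch closes (one shown): unsatisfiable in T, hence also in S4, S5 (every S4/S5-frame is a T-frame).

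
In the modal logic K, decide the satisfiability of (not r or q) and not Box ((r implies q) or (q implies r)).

1. (not r or q) and not Box ((r implies q) or (q implies r)), u
2. not r or q, u   [and-rule on 1]
3. not Box ((r implies q) or (q implies r)), u   [and-rule on 1]
4. q, u   [or-rule on 2 (branches; this branch)]
5. not ((r implies q) or (q implies r)), v   [neg-Box-rule on 3: fresh world v, uRv]
6. not (r implies q), v   [neg-or-rule on 5]
7. not (q implies r), v   [neg-or-rule on 5]
8. r, v   [neg-implies-rule on 6]
9. not q, v   [neg-implies-rule on 6]
10. q, v   [neg-implies-rule on 7]
11. not r, v   [neg-implies-rule on 7]
Accessibility: uRv
Branch closes: q and not q both at v.
All branches of the tableau close; one closing branch shown above.

Unsatisfiable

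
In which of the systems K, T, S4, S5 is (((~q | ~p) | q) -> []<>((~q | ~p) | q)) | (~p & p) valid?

T, S4, S5

K-tableau for the negation ~((((~q | ~p) | q) -> []<>((~q | ~p) | q)) | (~p & p)):
1. ~((((~q | ~p) | q) -> []<>((~q | ~p) | q)) | (~p & p)), 0
2. ~(((~q | ~p) | q) -> []<>((~q | ~p) | q)), 0
3. ~(~p & p), 0
4. (~q | ~p) | q, 0
5. ~[]<>((~q | ~p) | q), 0
6. ~p, 0
7. q, 0
8. ~<>((~q | ~p) | q), 1
Accessibility: 0R1
Complete open branch: countermodel on a K-frame, so not valid in K.
T-tableau for the negation ~((((~q | ~p) | q) -> []<>((~q | ~p) | q)) | (~p & p)):
1. ~((((~q | ~p) | q) -> []<>((~q | ~p) | q)) | (~p & p)), 0
2. ~(((~q | ~p) | q) -> []<>((~q | ~p) | q)), 0
3. ~(~p & p), 0
4. (~q | ~p) | q, 0
5. ~[]<>((~q | ~p) | q), 0
6. ~p, 0
7. ~q | ~p, 0
8. ~<>((~q | ~p) | q), 1
9. ~((~q | ~p) | q), 1
10. ~(~q | ~p), 1
11. ~q, 1
12. q, 1
13. p, 1
Accessibility: 0R0, 0R1, 1R1
Branch closes: q and ~q both at 1.
Every branch closes (one shown): valid in T, hence also in S4, S5 (every theorem of T is a theorem of S4 and S5).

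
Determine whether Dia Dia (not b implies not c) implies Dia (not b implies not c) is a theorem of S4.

Yes, valid

Tableau for the negation not (Dia Dia (not b implies not c) implies Dia (not b implies not c)):
1. not (Dia Dia (not b implies not c) implies Dia (not b implies not c)), w0
2. Dia Dia (not b implies not c), w0
3. not Dia (not b implies not c), w0
4. not (not b implies not c), w0
5. not b, w0
6. c, w0
7. Dia (not b implies not c), w1
8. not (not b implies not c), w1
9. not b, w1
10. c, w1
11. not b implies not c, w2
12. not (not b implies not c), w2
13. not b, w2
14. c, w2
15. not c, w2
Accessibility: w0Rw0, w0Rw1, w0Rw2, w1Rw1, w1Rw2, w2Rw2
Branch closes: c and not c both at w2.
All branches of the negation close; one closing branch shown above.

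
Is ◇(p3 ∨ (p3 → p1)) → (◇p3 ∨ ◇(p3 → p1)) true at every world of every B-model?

Tableau for the negation ¬(◇(p3 ∨ (p3 → p1)) → (◇p3 ∨ ◇(p3 → p1))):
1. ¬(◇(p3 ∨ (p3 → p1)) → (◇p3 ∨ ◇(p3 → p1))), w0
2. ◇(p3 ∨ (p3 → p1)), w0
3. ¬(◇p3 ∨ ◇(p3 → p1)), w0
4. ¬◇p3, w0
5. ¬◇(p3 → p1), w0
6. ¬p3, w0
7. ¬(p3 → p1), w0
8. p3, w0
9. ¬p1, w0
Accessibility: w0Rw0
Branch closes: p3 and ¬p3 both at w0.
All branches of the negation close; one closing branch shown above.

Yes, valid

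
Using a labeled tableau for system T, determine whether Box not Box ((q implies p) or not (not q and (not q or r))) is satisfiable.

1. Box not Box ((q implies p) or not (not q and (not q or r))), w0
2. not Box ((q implies p) or not (not q and (not q or r))), w0
3. not ((q implies p) or not (not q and (not q or r))), w1
4. not (q implies p), w1
5. not q and (not q or r), w1
6. q, w1
7. not p, w1
8. not q, w1
9. not q or r, w1
Accessibility: w0Rw0, w0Rw1, w1Rw1
Branch closes: q and not q both at w1.
(One branch shown.) All branches close.

Unsatisfiable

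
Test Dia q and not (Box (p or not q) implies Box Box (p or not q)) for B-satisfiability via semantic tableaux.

Yes, satisfiable

1. Dia q and not (Box (p or not q) implies Box Box (p or not q)), w0
2. Dia q, w0   [and-rule on 1]
3. not (Box (p or not q) implies Box Box (p or not q)), w0   [and-rule on 1]
4. Box (p or not q), w0   [neg-implies-rule on 3]
5. not Box Box (p or not q), w0   [neg-implies-rule on 3]
6. p or not q, w0   [Box-rule on 4 via w0Rw0]
7. not q, w0   [or-rule on 6 (branches; this branch)]
8. q, w1   [Dia-rule on 2: fresh world w1, w0Rw1]
9. p or not q, w1   [Box-rule on 4 via w0Rw1]
10. p, w1   [or-rule on 9 (branches; this branch)]
11. not Box (p or not q), w2   [neg-Box-rule on 5: fresh world w2, w0Rw2]
12. p or not q, w2   [Box-rule on 4 via w0Rw2]
13. not q, w2   [or-rule on 12 (branches; this branch)]
14. not (p or not q), w3   [neg-Box-rule on 11: fresh world w3, w2Rw3]
15. not p, w3   [neg-or-rule on 14]
16. q, w3   [neg-or-rule on 14]
Accessibility: w0Rw0, w0Rw1, w0Rw2, w1Rw0, w1Rw1, w2Rw0, w2Rw2, w2Rw3, w3Rw2, w3Rw3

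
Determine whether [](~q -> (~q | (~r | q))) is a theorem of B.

Valid in B

Tableau for the negation ~[](~q -> (~q | (~r | q))):
1. ~[](~q -> (~q | (~r | q))), w0
2. ~(~q -> (~q | (~r | q))), w1
3. ~q, w1
4. ~(~q | (~r | q)), w1
5. q, w1
6. ~(~r | q), w1
Accessibility: w0Rw0, w0Rw1, w1Rw0, w1Rw1
Branch closes: q and ~q both at w1.
All branches of the negation close; one closing branch shown above.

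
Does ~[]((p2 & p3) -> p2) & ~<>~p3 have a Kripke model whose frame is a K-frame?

Unsatisfiable

1. ~[]((p2 & p3) -> p2) & ~<>~p3, 0
2. ~[]((p2 & p3) -> p2), 0
3. ~<>~p3, 0
4. ~((p2 & p3) -> p2), 1
5. p2 & p3, 1
6. ~p2, 1
7. p2, 1
8. p3, 1
Accessibility: 0R1
Branch closes: p2 and ~p2 both at 1.
Every branch closes; the branch above is one of them.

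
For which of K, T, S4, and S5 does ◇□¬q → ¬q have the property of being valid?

S4-tableau for the negation ¬(◇□¬q → ¬q):
1. ¬(◇□¬q → ¬q), u
2. ◇□¬q, u
3. q, u
4. □¬q, v
5. ¬q, v
Accessibility: uRu, uRv, vRv
Complete open branch: countermodel on an S4-frame, so not valid in S4, nor in K, T (the same frame is also a K-frame and a T-frame).
S5-tableau for the negation ¬(◇□¬q → ¬q):
1. ¬(◇□¬q → ¬q), u
2. ◇□¬q, u
3. q, u
4. □¬q, v
5. ¬q, u
Accessibility: uRu, uRv, vRu, vRv
Branch closes: q and ¬q both at u.
Every branch closes (one shown): valid in S5.

S5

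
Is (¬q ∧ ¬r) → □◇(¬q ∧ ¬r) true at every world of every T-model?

Invalid (countermodel exists)

Tableau for the negation ¬((¬q ∧ ¬r) → □◇(¬q ∧ ¬r)):
1. ¬((¬q ∧ ¬r) → □◇(¬q ∧ ¬r)), u
2. ¬q ∧ ¬r, u   [¬→-rule on 1]
3. ¬□◇(¬q ∧ ¬r), u   [¬→-rule on 1]
4. ¬q, u   [∧-rule on 2]
5. ¬r, u   [∧-rule on 2]
6. ¬◇(¬q ∧ ¬r), v   [¬□-rule on 3: fresh world v, uRv]
7. ¬(¬q ∧ ¬r), v   [¬◇-rule on 6 via vRv]
8. r, v   [¬∧-rule on 7 (branches; this branch)]
Accessibility: uRu, uRv, vRv
The negation has an open branch (countermodel exists).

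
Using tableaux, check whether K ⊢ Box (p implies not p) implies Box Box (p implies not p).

Tableau for the negation not (Box (p implies not p) implies Box Box (p implies not p)):
1. not (Box (p implies not p) implies Box Box (p implies not p)), w0
2. Box (p implies not p), w0   [neg-implies-rule on 1]
3. not Box Box (p implies not p), w0   [neg-implies-rule on 1]
4. not Box (p implies not p), w1   [neg-Box-rule on 3: fresh world w1, w0Rw1]
5. p implies not p, w1   [Box-rule on 2 via w0Rw1]
6. not p, w1   [implies-rule on 5 (branches; this branch)]
7. not (p implies not p), w2   [neg-Box-rule on 4: fresh world w2, w1Rw2]
8. p, w2   [neg-implies-rule on 7]
Accessibility: w0Rw1, w1Rw2
The negation has an open branch (countermodel exists).

Invalid (countermodel exists)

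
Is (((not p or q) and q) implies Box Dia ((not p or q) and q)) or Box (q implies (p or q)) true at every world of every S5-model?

Tableau for the negation not ((((not p or q) and q) implies Box Dia ((not p or q) and q)) or Box (q implies (p or q))):
1. not ((((not p or q) and q) implies Box Dia ((not p or q) and q)) or Box (q implies (p or q))), u
2. not (((not p or q) and q) implies Box Dia ((not p or q) and q)), u   [neg-or-rule on 1]
3. not Box (q implies (p or q)), u   [neg-or-rule on 1]
4. (not p or q) and q, u   [neg-implies-rule on 2]
5. not Box Dia ((not p or q) and q), u   [neg-implies-rule on 2]
6. not p or q, u   [and-rule on 4]
7. q, u   [and-rule on 4]
8. not (q implies (p or q)), v   [neg-Box-rule on 3: fresh world v, uRv]
9. q, v   [neg-implies-rule on 8]
10. not (p or q), v   [neg-implies-rule on 8]
11. not p, v   [neg-or-rule on 10]
12. not q, v   [neg-or-rule on 10]
Accessibility: uRu, uRv, vRu, vRv
Branch closes: q and not q both at v.
All branches of the negation close; one closing branch shown above.

Yes, valid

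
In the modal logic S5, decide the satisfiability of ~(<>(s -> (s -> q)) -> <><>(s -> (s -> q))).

1. ~(<>(s -> (s -> q)) -> <><>(s -> (s -> q))), u
2. <>(s -> (s -> q)), u
3. ~<><>(s -> (s -> q)), u
4. ~<>(s -> (s -> q)), u
5. ~(s -> (s -> q)), u
6. s, u
7. ~(s -> q), u
8. ~q, u
9. s -> (s -> q), v
10. ~<>(s -> (s -> q)), v
11. ~(s -> (s -> q)), v
12. s, v
13. ~(s -> q), v
14. ~q, v
15. s -> q, v
16. q, v
Accessibility: uRu, uRv, vRu, vRv
Branch closes: q and ~q both at v.
All branches of the tableau close; one closing branch shown above.

Unsatisfiable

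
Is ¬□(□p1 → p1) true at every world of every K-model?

Not valid

Tableau for the negation □(□p1 → p1):
1. □(□p1 → p1), u
The negation has an open branch (countermodel exists).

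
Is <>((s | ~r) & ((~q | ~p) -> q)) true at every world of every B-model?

No, not valid

Tableau for the negation ~<>((s | ~r) & ((~q | ~p) -> q)):
1. ~<>((s | ~r) & ((~q | ~p) -> q)), w0
2. ~((s | ~r) & ((~q | ~p) -> q)), w0
3. ~((~q | ~p) -> q), w0
4. ~q | ~p, w0
5. ~q, w0
6. ~p, w0
Accessibility: w0Rw0
The negation has an open branch (countermodel exists).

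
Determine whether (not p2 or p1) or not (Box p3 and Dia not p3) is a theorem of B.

Tableau for the negation not ((not p2 or p1) or not (Box p3 and Dia not p3)):
1. not ((not p2 or p1) or not (Box p3 and Dia not p3)), u
2. not (not p2 or p1), u   [neg-or-rule on 1]
3. Box p3 and Dia not p3, u   [neg-or-rule on 1]
4. p2, u   [neg-or-rule on 2]
5. not p1, u   [neg-or-rule on 2]
6. Box p3, u   [and-rule on 3]
7. Dia not p3, u   [and-rule on 3]
8. p3, u   [Box-rule on 6 via uRu]
9. not p3, v   [Dia-rule on 7: fresh world v, uRv]
10. p3, v   [Box-rule on 6 via uRv]
Accessibility: uRu, uRv, vRu, vRv
Branch closes: p3 and not p3 both at v.
Every branch of the negation's tableau closes; the branch above is one of them.

Yes, valid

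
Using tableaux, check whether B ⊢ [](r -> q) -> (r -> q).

Valid

Tableau for the negation ~([](r -> q) -> (r -> q)):
1. ~([](r -> q) -> (r -> q)), u
2. [](r -> q), u   [~->-rule on 1]
3. ~(r -> q), u   [~->-rule on 1]
4. r, u   [~->-rule on 3]
5. ~q, u   [~->-rule on 3]
6. r -> q, u   [[]-rule on 2 via uRu]
7. q, u   [->-rule on 6 (branches; this branch)]
Accessibility: uRu
Branch closes: q and ~q both at u.
Every branch of the negation's tableau closes; the branch above is one of them.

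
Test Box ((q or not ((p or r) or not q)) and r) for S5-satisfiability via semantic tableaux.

Satisfiable

1. Box ((q or not ((p or r) or not q)) and r), w0
2. (q or not ((p or r) or not q)) and r, w0
3. q or not ((p or r) or not q), w0
4. r, w0
5. q, w0
Accessibility: w0Rw0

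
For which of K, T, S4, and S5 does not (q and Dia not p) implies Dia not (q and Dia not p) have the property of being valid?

T, S4, S5

K-tableau for the negation not (not (q and Dia not p) implies Dia not (q and Dia not p)):
1. not (not (q and Dia not p) implies Dia not (q and Dia not p)), 0
2. not (q and Dia not p), 0
3. not Dia not (q and Dia not p), 0
4. not Dia not p, 0
Complete open branch: countermodel on a K-frame, so not valid in K.
T-tableau for the negation not (not (q and Dia not p) implies Dia not (q and Dia not p)):
1. not (not (q and Dia not p) implies Dia not (q and Dia not p)), 0
2. not (q and Dia not p), 0
3. not Dia not (q and Dia not p), 0
4. q and Dia not p, 0
5. q, 0
6. Dia not p, 0
7. not Dia not p, 0
8. p, 0
9. not p, 1
10. q and Dia not p, 1
11. q, 1
12. Dia not p, 1
13. p, 1
Accessibility: 0R0, 0R1, 1R1
Branch closes: p and not p both at 1.
Every branch closes (one shown): valid in T, hence also in S4, S5 (every theorem of T is a theorem of S4 and S5).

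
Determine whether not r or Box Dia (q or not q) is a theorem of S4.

Yes, valid

Tableau for the negation not (not r or Box Dia (q or not q)):
1. not (not r or Box Dia (q or not q)), w0
2. r, w0
3. not Box Dia (q or not q), w0
4. not Dia (q or not q), w1
5. not (q or not q), w1
6. not q, w1
7. q, w1
Accessibility: w0Rw0, w0Rw1, w1Rw1
Branch closes: q and not q both at w1.
All branches of the negation close; one closing branch shown above.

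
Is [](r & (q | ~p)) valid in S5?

Tableau for the negation ~[](r & (q | ~p)):
1. ~[](r & (q | ~p)), u
2. ~(r & (q | ~p)), v   [~[]-rule on 1: fresh world v, uRv]
3. ~(q | ~p), v   [~&-rule on 2 (branches; this branch)]
4. ~q, v   [~|-rule on 3]
5. p, v   [~|-rule on 3]
Accessibility: uRu, uRv, vRu, vRv
The negation has an open branch (countermodel exists).

No, not valid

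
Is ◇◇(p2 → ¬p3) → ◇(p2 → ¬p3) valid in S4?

Valid

Tableau for the negation ¬(◇◇(p2 → ¬p3) → ◇(p2 → ¬p3)):
1. ¬(◇◇(p2 → ¬p3) → ◇(p2 → ¬p3)), 0
2. ◇◇(p2 → ¬p3), 0   [¬→-rule on 1]
3. ¬◇(p2 → ¬p3), 0   [¬→-rule on 1]
4. ¬(p2 → ¬p3), 0   [¬◇-rule on 3 via 0R0]
5. p2, 0   [¬→-rule on 4]
6. p3, 0   [¬→-rule on 4]
7. ◇(p2 → ¬p3), 1   [◇-rule on 2: fresh world 1, 0R1]
8. ¬(p2 → ¬p3), 1   [¬◇-rule on 3 via 0R1]
9. p2, 1   [¬→-rule on 8]
10. p3, 1   [¬→-rule on 8]
11. p2 → ¬p3, 2   [◇-rule on 7: fresh world 2, 1R2]
12. ¬(p2 → ¬p3), 2   [¬◇-rule on 3 via 0R2]
13. p2, 2   [¬→-rule on 12]
14. p3, 2   [¬→-rule on 12]
15. ¬p3, 2   [→-rule on 11 (branches; this branch)]
Accessibility: 0R0, 0R1, 0R2, 1R1, 1R2, 2R2
Branch closes: p3 and ¬p3 both at 2.
All branches of the negation close; one closing branch shown above.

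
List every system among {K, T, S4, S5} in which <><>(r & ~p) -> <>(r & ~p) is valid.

T-tableau for the negation ~(<><>(r & ~p) -> <>(r & ~p)):
1. ~(<><>(r & ~p) -> <>(r & ~p)), w0
2. <><>(r & ~p), w0
3. ~<>(r & ~p), w0
4. ~(r & ~p), w0
5. p, w0
6. <>(r & ~p), w1
7. ~(r & ~p), w1
8. p, w1
9. r & ~p, w2
10. r, w2
11. ~p, w2
Accessibility: w0Rw0, w0Rw1, w1Rw1, w1Rw2, w2Rw2
Complete open branch: countermodel on a T-frame, so not valid in T, nor in K (the same frame is also a K-frame).
S4-tableau for the negation ~(<><>(r & ~p) -> <>(r & ~p)):
1. ~(<><>(r & ~p) -> <>(r & ~p)), w0
2. <><>(r & ~p), w0
3. ~<>(r & ~p), w0
4. ~(r & ~p), w0
5. p, w0
6. <>(r & ~p), w1
7. ~(r & ~p), w1
8. p, w1
9. r & ~p, w2
10. r, w2
11. ~p, w2
12. ~(r & ~p), w2
13. p, w2
Accessibility: w0Rw0, w0Rw1, w0Rw2, w1Rw1, w1Rw2, w2Rw2
Branch closes: p and ~p both at w2.
Every branch closes (one shown): valid in S4, hence also in S5 (every theorem of S4 is a theorem of S5).

S4, S5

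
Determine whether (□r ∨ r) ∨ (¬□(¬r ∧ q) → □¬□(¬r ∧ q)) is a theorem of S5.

Tableau for the negation ¬((□r ∨ r) ∨ (¬□(¬r ∧ q) → □¬□(¬r ∧ q))):
1. ¬((□r ∨ r) ∨ (¬□(¬r ∧ q) → □¬□(¬r ∧ q))), u
2. ¬(□r ∨ r), u
3. ¬(¬□(¬r ∧ q) → □¬□(¬r ∧ q)), u
4. ¬□r, u
5. ¬r, u
6. ¬□(¬r ∧ q), u
7. ¬□¬□(¬r ∧ q), u
8. ¬r, v
9. ¬(¬r ∧ q), w
10. ¬q, w
11. □(¬r ∧ q), x
12. ¬r ∧ q, u
13. q, u
14. ¬r ∧ q, v
15. q, v
16. ¬r ∧ q, w
17. ¬r, w
18. q, w
Accessibility: uRu, uRv, uRw, uRx, vRu, vRv, vRw, vRx, wRu, wRv, wRw, wRx, xRu, xRv, xRw, xRx
Branch closes: q and ¬q both at w.
Every branch of the negation's tableau closes; the branch above is one of them.

Valid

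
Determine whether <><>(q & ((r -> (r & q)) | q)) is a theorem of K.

Tableau for the negation ~<><>(q & ((r -> (r & q)) | q)):
1. ~<><>(q & ((r -> (r & q)) | q)), 0
The negation has an open branch (countermodel exists).

Not valid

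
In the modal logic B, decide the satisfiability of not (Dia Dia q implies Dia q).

Satisfiable (open branch found)

1. not (Dia Dia q implies Dia q), w0
2. Dia Dia q, w0
3. not Dia q, w0
4. not q, w0
5. Dia q, w1
6. not q, w1
7. q, w2
Accessibility: w0Rw0, w0Rw1, w1Rw0, w1Rw1, w1Rw2, w2Rw1, w2Rw2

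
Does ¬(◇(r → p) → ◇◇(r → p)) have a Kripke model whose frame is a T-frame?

Unsatisfiable (every branch closes)

1. ¬(◇(r → p) → ◇◇(r → p)), u
2. ◇(r → p), u   [¬→-rule on 1]
3. ¬◇◇(r → p), u   [¬→-rule on 1]
4. ¬◇(r → p), u   [¬◇-rule on 3 via uRu]
5. ¬(r → p), u   [¬◇-rule on 4 via uRu]
6. r, u   [¬→-rule on 5]
7. ¬p, u   [¬→-rule on 5]
8. r → p, v   [◇-rule on 2: fresh world v, uRv]
9. ¬◇(r → p), v   [¬◇-rule on 3 via uRv]
10. ¬(r → p), v   [¬◇-rule on 4 via uRv]
11. r, v   [¬→-rule on 10]
12. ¬p, v   [¬→-rule on 10]
13. p, v   [→-rule on 8 (branches; this branch)]
Accessibility: uRu, uRv, vRv
Branch closes: p and ¬p both at v.
(One branch shown.) All branches close.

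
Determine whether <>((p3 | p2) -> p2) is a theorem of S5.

Tableau for the negation ~<>((p3 | p2) -> p2):
1. ~<>((p3 | p2) -> p2), w0
2. ~((p3 | p2) -> p2), w0   [~<>-rule on 1 via w0Rw0]
3. p3 | p2, w0   [~->-rule on 2]
4. ~p2, w0   [~->-rule on 2]
5. p3, w0   [|-rule on 3 (branches; this branch)]
Accessibility: w0Rw0
The negation has an open branch (countermodel exists).

Not valid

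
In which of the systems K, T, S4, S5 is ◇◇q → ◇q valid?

S4, S5

S4-tableau for the negation ¬(◇◇q → ◇q):
1. ¬(◇◇q → ◇q), 0
2. ◇◇q, 0
3. ¬◇q, 0
4. ¬q, 0
5. ◇q, 1
6. ¬q, 1
7. q, 2
8. ¬q, 2
Accessibility: 0R0, 0R1, 0R2, 1R1, 1R2, 2R2
Branch closes: q and ¬q both at 2.
Every branch closes (one shown): valid in S4, hence also in S5 (every theorem of S4 is a theorem of S5).
T-tableau for the negation ¬(◇◇q → ◇q):
1. ¬(◇◇q → ◇q), 0
2. ◇◇q, 0
3. ¬◇q, 0
4. ¬q, 0
5. ◇q, 1
6. ¬q, 1
7. q, 2
Accessibility: 0R0, 0R1, 1R1, 1R2, 2R2
Complete open branch: countermodel on a T-frame, so not valid in T, nor in K (the same frame is also a K-frame).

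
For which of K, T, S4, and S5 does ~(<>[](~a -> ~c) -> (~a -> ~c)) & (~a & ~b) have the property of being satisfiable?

K, T, S4

S5-tableau for the formula:
1. ~(<>[](~a -> ~c) -> (~a -> ~c)) & (~a & ~b), 0
2. ~(<>[](~a -> ~c) -> (~a -> ~c)), 0   [&-rule on 1]
3. ~a & ~b, 0   [&-rule on 1]
4. <>[](~a -> ~c), 0   [~->-rule on 2]
5. ~(~a -> ~c), 0   [~->-rule on 2]
6. ~a, 0   [&-rule on 3]
7. ~b, 0   [&-rule on 3]
8. c, 0   [~->-rule on 5]
9. [](~a -> ~c), 1   [<>-rule on 4: fresh world 1, 0R1]
10. ~a -> ~c, 0   [[]-rule on 9 via 1R0]
11. ~a -> ~c, 1   [[]-rule on 9 via 1R1]
12. ~c, 0   [->-rule on 10 (branches; this branch)]
Accessibility: 0R0, 0R1, 1R0, 1R1
Branch closes: c and ~c both at 0.
Every branch closes (one shown): unsatisfiable in S5.
S4-tableau for the formula:
1. ~(<>[](~a -> ~c) -> (~a -> ~c)) & (~a & ~b), 0
2. ~(<>[](~a -> ~c) -> (~a -> ~c)), 0   [&-rule on 1]
3. ~a & ~b, 0   [&-rule on 1]
4. <>[](~a -> ~c), 0   [~->-rule on 2]
5. ~(~a -> ~c), 0   [~->-rule on 2]
6. ~a, 0   [&-rule on 3]
7. ~b, 0   [&-rule on 3]
8. c, 0   [~->-rule on 5]
9. [](~a -> ~c), 1   [<>-rule on 4: fresh world 1, 0R1]
10. ~a -> ~c, 1   [[]-rule on 9 via 1R1]
11. ~c, 1   [->-rule on 10 (branches; this branch)]
Accessibility: 0R0, 0R1, 1R1
Complete open branch: satisfiable in S4, hence also in K, T (this S4-model is also a K-model and a T-model).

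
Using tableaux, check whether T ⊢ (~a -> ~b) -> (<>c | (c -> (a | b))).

Tableau for the negation ~((~a -> ~b) -> (<>c | (c -> (a | b)))):
1. ~((~a -> ~b) -> (<>c | (c -> (a | b)))), u
2. ~a -> ~b, u   [~->-rule on 1]
3. ~(<>c | (c -> (a | b))), u   [~->-rule on 1]
4. ~<>c, u   [~|-rule on 3]
5. ~(c -> (a | b)), u   [~|-rule on 3]
6. c, u   [~->-rule on 5]
7. ~(a | b), u   [~->-rule on 5]
8. ~a, u   [~|-rule on 7]
9. ~b, u   [~|-rule on 7]
10. ~c, u   [~<>-rule on 4 via uRu]
Accessibility: uRu
Branch closes: c and ~c both at u.
Every branch of the negation's tableau closes; the branch above is one of them.

Yes, valid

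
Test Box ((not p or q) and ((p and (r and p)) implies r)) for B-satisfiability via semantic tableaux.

1. Box ((not p or q) and ((p and (r and p)) implies r)), w0
2. (not p or q) and ((p and (r and p)) implies r), w0   [Box-rule on 1 via w0Rw0]
3. not p or q, w0   [and-rule on 2]
4. (p and (r and p)) implies r, w0   [and-rule on 2]
5. q, w0   [or-rule on 3 (branches; this branch)]
6. r, w0   [implies-rule on 4 (branches; this branch)]
Accessibility: w0Rw0

Satisfiable (open branch found)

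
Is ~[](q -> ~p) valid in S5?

Tableau for the negation [](q -> ~p):
1. [](q -> ~p), w0
2. q -> ~p, w0
3. ~p, w0
Accessibility: w0Rw0
The negation has an open branch (countermodel exists).

Not valid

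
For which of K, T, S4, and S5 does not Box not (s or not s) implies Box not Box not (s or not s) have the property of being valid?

T, S4, S5

K-tableau for the negation not (not Box not (s or not s) implies Box not Box not (s or not s)):
1. not (not Box not (s or not s) implies Box not Box not (s or not s)), 0
2. not Box not (s or not s), 0
3. not Box not Box not (s or not s), 0
4. s or not s, 1
5. not s, 1
6. Box not (s or not s), 2
Accessibility: 0R1, 0R2
Complete open branch: countermodel on a K-frame, so not valid in K.
T-tableau for the negation not (not Box not (s or not s) implies Box not Box not (s or not s)):
1. not (not Box not (s or not s) implies Box not Box not (s or not s)), 0
2. not Box not (s or not s), 0
3. not Box not Box not (s or not s), 0
4. s or not s, 1
5. not s, 1
6. Box not (s or not s), 2
7. not (s or not s), 2
8. not s, 2
9. s, 2
Accessibility: 0R0, 0R1, 0R2, 1R1, 2R2
Branch closes: s and not s both at 2.
Every branch closes (one shown): valid in T, hence also in S4, S5 (every theorem of T is a theorem of S4 and S5).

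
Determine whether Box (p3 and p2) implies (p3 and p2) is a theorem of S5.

Yes, valid

Tableau for the negation not (Box (p3 and p2) implies (p3 and p2)):
1. not (Box (p3 and p2) implies (p3 and p2)), 0
2. Box (p3 and p2), 0
3. not (p3 and p2), 0
4. p3 and p2, 0
5. p3, 0
6. p2, 0
7. not p2, 0
Accessibility: 0R0
Branch closes: p2 and not p2 both at 0.
Every branch of the negation's tableau closes; the branch above is one of them.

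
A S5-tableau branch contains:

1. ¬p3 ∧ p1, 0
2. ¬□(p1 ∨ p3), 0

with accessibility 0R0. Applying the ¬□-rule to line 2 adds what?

a fresh world 1 with 0R1, and ¬(p1 ∨ p3) at 1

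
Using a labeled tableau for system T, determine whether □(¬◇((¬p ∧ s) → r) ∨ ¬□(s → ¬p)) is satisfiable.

Satisfiable (open branch found)

1. □(¬◇((¬p ∧ s) → r) ∨ ¬□(s → ¬p)), u
2. ¬◇((¬p ∧ s) → r) ∨ ¬□(s → ¬p), u   [□-rule on 1 via uRu]
3. ¬□(s → ¬p), u   [∨-rule on 2 (branches; this branch)]
4. ¬(s → ¬p), v   [¬□-rule on 3: fresh world v, uRv]
5. s, v   [¬→-rule on 4]
6. p, v   [¬→-rule on 4]
7. ¬◇((¬p ∧ s) → r) ∨ ¬□(s → ¬p), v   [□-rule on 1 via uRv]
8. ¬□(s → ¬p), v   [∨-rule on 7 (branches; this branch)]
9. ¬(s → ¬p), w   [¬□-rule on 8: fresh world w, vRw]
10. s, w   [¬→-rule on 9]
11. p, w   [¬→-rule on 9]
Accessibility: uRu, uRv, vRv, vRw, wRw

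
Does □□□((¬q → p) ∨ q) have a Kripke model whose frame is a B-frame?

1. □□□((¬q → p) ∨ q), w0
2. □□((¬q → p) ∨ q), w0   [□-rule on 1 via w0Rw0]
3. □((¬q → p) ∨ q), w0   [□-rule on 2 via w0Rw0]
4. (¬q → p) ∨ q, w0   [□-rule on 3 via w0Rw0]
5. q, w0   [∨-rule on 4 (branches; this branch)]
Accessibility: w0Rw0

Satisfiable (open branch found)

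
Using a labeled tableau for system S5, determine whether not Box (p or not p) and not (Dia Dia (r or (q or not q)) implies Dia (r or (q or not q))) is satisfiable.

Unsatisfiable

1. not Box (p or not p) and not (Dia Dia (r or (q or not q)) implies Dia (r or (q or not q))), u
2. not Box (p or not p), u
3. not (Dia Dia (r or (q or not q)) implies Dia (r or (q or not q))), u
4. Dia Dia (r or (q or not q)), u
5. not Dia (r or (q or not q)), u
6. not (r or (q or not q)), u
7. not r, u
8. not (q or not q), u
9. not q, u
10. q, u
Accessibility: uRu
Branch closes: q and not q both at u.
Every branch closes; the branch above is one of them.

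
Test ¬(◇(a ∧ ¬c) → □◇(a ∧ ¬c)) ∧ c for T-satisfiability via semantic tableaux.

1. ¬(◇(a ∧ ¬c) → □◇(a ∧ ¬c)) ∧ c, 0
2. ¬(◇(a ∧ ¬c) → □◇(a ∧ ¬c)), 0   [∧-rule on 1]
3. c, 0   [∧-rule on 1]
4. ◇(a ∧ ¬c), 0   [¬→-rule on 2]
5. ¬□◇(a ∧ ¬c), 0   [¬→-rule on 2]
6. a ∧ ¬c, 1   [◇-rule on 4: fresh world 1, 0R1]
7. a, 1   [∧-rule on 6]
8. ¬c, 1   [∧-rule on 6]
9. ¬◇(a ∧ ¬c), 2   [¬□-rule on 5: fresh world 2, 0R2]
10. ¬(a ∧ ¬c), 2   [¬◇-rule on 9 via 2R2]
11. c, 2   [¬∧-rule on 10 (branches; this branch)]
Accessibility: 0R0, 0R1, 0R2, 1R1, 2R2

Satisfiable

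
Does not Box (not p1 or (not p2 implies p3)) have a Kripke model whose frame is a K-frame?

1. not Box (not p1 or (not p2 implies p3)), u
2. not (not p1 or (not p2 implies p3)), v
3. p1, v
4. not (not p2 implies p3), v
5. not p2, v
6. not p3, v
Accessibility: uRv

Yes, satisfiable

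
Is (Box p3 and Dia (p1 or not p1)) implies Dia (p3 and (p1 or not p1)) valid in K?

Valid in K

Tableau for the negation not ((Box p3 and Dia (p1 or not p1)) implies Dia (p3 and (p1 or not p1))):
1. not ((Box p3 and Dia (p1 or not p1)) implies Dia (p3 and (p1 or not p1))), w0
2. Box p3 and Dia (p1 or not p1), w0
3. not Dia (p3 and (p1 or not p1)), w0
4. Box p3, w0
5. Dia (p1 or not p1), w0
6. p1 or not p1, w1
7. not (p3 and (p1 or not p1)), w1
8. p3, w1
9. not p1, w1
10. not (p1 or not p1), w1
11. p1, w1
Accessibility: w0Rw1
Branch closes: p1 and not p1 both at w1.
All branches of the negation close; one closing branch shown above.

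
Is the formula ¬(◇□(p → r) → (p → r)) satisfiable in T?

Satisfiable

1. ¬(◇□(p → r) → (p → r)), u
2. ◇□(p → r), u
3. ¬(p → r), u
4. p, u
5. ¬r, u
6. □(p → r), v
7. p → r, v
8. r, v
Accessibility: uRu, uRv, vRv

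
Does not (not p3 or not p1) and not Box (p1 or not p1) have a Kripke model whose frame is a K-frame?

No, unsatisfiable

1. not (not p3 or not p1) and not Box (p1 or not p1), 0
2. not (not p3 or not p1), 0   [and-rule on 1]
3. not Box (p1 or not p1), 0   [and-rule on 1]
4. p3, 0   [neg-or-rule on 2]
5. p1, 0   [neg-or-rule on 2]
6. not (p1 or not p1), 1   [neg-Box-rule on 3: fresh world 1, 0R1]
7. not p1, 1   [neg-or-rule on 6]
8. p1, 1   [neg-or-rule on 6]
Accessibility: 0R1
Branch closes: p1 and not p1 both at 1.
(One branch shown.) All branches close.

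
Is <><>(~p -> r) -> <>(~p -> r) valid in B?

Not valid

Tableau for the negation ~(<><>(~p -> r) -> <>(~p -> r)):
1. ~(<><>(~p -> r) -> <>(~p -> r)), 0
2. <><>(~p -> r), 0
3. ~<>(~p -> r), 0
4. ~(~p -> r), 0
5. ~p, 0
6. ~r, 0
7. <>(~p -> r), 1
8. ~(~p -> r), 1
9. ~p, 1
10. ~r, 1
11. ~p -> r, 2
12. r, 2
Accessibility: 0R0, 0R1, 1R0, 1R1, 1R2, 2R1, 2R2
The negation has an open branch (countermodel exists).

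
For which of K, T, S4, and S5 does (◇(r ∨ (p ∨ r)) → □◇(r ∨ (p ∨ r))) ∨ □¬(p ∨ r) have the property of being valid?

S5

S4-tableau for the negation ¬((◇(r ∨ (p ∨ r)) → □◇(r ∨ (p ∨ r))) ∨ □¬(p ∨ r)):
1. ¬((◇(r ∨ (p ∨ r)) → □◇(r ∨ (p ∨ r))) ∨ □¬(p ∨ r)), u
2. ¬(◇(r ∨ (p ∨ r)) → □◇(r ∨ (p ∨ r))), u
3. ¬□¬(p ∨ r), u
4. ◇(r ∨ (p ∨ r)), u
5. ¬□◇(r ∨ (p ∨ r)), u
6. p ∨ r, v
7. r, v
8. r ∨ (p ∨ r), w
9. p ∨ r, w
10. r, w
11. ¬◇(r ∨ (p ∨ r)), x
12. ¬(r ∨ (p ∨ r)), x
13. ¬r, x
14. ¬(p ∨ r), x
15. ¬p, x
Accessibility: uRu, uRv, uRw, uRx, vRv, wRw, xRx
Complete open branch: countermodel on an S4-frame, so not valid in S4, nor in K, T (the same frame is also a K-frame and a T-frame).
S5-tableau for the negation ¬((◇(r ∨ (p ∨ r)) → □◇(r ∨ (p ∨ r))) ∨ □¬(p ∨ r)):
1. ¬((◇(r ∨ (p ∨ r)) → □◇(r ∨ (p ∨ r))) ∨ □¬(p ∨ r)), u
2. ¬(◇(r ∨ (p ∨ r)) → □◇(r ∨ (p ∨ r))), u
3. ¬□¬(p ∨ r), u
4. ◇(r ∨ (p ∨ r)), u
5. ¬□◇(r ∨ (p ∨ r)), u
6. p ∨ r, v
7. p, v
8. r ∨ (p ∨ r), w
9. p ∨ r, w
10. r, w
11. ¬◇(r ∨ (p ∨ r)), x
12. ¬(r ∨ (p ∨ r)), u
13. ¬r, u
14. ¬(p ∨ r), u
15. ¬p, u
16. ¬(r ∨ (p ∨ r)), v
17. ¬r, v
18. ¬(p ∨ r), v
19. ¬p, v
Accessibility: uRu, uRv, uRw, uRx, vRu, vRv, vRw, vRx, wRu, wRv, wRw, wRx, xRu, xRv, xRw, xRx
Branch closes: p and ¬p both at v.
Every branch closes (one shown): valid in S5.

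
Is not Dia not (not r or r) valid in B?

Tableau for the negation Dia not (not r or r):
1. Dia not (not r or r), 0
2. not (not r or r), 1   [Dia-rule on 1: fresh world 1, 0R1]
3. r, 1   [neg-or-rule on 2]
4. not r, 1   [neg-or-rule on 2]
Accessibility: 0R0, 0R1, 1R0, 1R1
Branch closes: r and not r both at 1.
Every branch of the negation's tableau closes; the branch above is one of them.

Yes, valid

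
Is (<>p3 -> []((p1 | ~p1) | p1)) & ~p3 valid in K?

Not valid

Tableau for the negation ~((<>p3 -> []((p1 | ~p1) | p1)) & ~p3):
1. ~((<>p3 -> []((p1 | ~p1) | p1)) & ~p3), w0
2. p3, w0   [~&-rule on 1 (branches; this branch)]
The negation has an open branch (countermodel exists).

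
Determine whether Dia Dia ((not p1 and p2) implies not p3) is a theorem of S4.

Not valid

Tableau for the negation not Dia Dia ((not p1 and p2) implies not p3):
1. not Dia Dia ((not p1 and p2) implies not p3), u
2. not Dia ((not p1 and p2) implies not p3), u
3. not ((not p1 and p2) implies not p3), u
4. not p1 and p2, u
5. p3, u
6. not p1, u
7. p2, u
Accessibility: uRu
The negation has an open branch (countermodel exists).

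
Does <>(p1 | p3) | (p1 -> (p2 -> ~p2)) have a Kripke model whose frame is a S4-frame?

Yes, satisfiable

1. <>(p1 | p3) | (p1 -> (p2 -> ~p2)), w0
2. p1 -> (p2 -> ~p2), w0
3. p2 -> ~p2, w0
4. ~p2, w0
Accessibility: w0Rw0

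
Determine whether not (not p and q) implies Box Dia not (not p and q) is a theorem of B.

Tableau for the negation not (not (not p and q) implies Box Dia not (not p and q)):
1. not (not (not p and q) implies Box Dia not (not p and q)), w0
2. not (not p and q), w0
3. not Box Dia not (not p and q), w0
4. not q, w0
5. not Dia not (not p and q), w1
6. not p and q, w0
7. not p, w0
8. q, w0
Accessibility: w0Rw0, w0Rw1, w1Rw0, w1Rw1
Branch closes: q and not q both at w0.
All branches of the negation close; one closing branch shown above.

Valid in B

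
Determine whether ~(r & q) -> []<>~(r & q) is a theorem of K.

Invalid (countermodel exists)

Tableau for the negation ~(~(r & q) -> []<>~(r & q)):
1. ~(~(r & q) -> []<>~(r & q)), 0
2. ~(r & q), 0
3. ~[]<>~(r & q), 0
4. ~q, 0
5. ~<>~(r & q), 1
Accessibility: 0R1
The negation has an open branch (countermodel exists).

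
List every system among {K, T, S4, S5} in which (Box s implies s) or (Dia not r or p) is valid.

T-tableau for the negation not ((Box s implies s) or (Dia not r or p)):
1. not ((Box s implies s) or (Dia not r or p)), w0
2. not (Box s implies s), w0   [neg-or-rule on 1]
3. not (Dia not r or p), w0   [neg-or-rule on 1]
4. Box s, w0   [neg-implies-rule on 2]
5. not s, w0   [neg-implies-rule on 2]
6. not Dia not r, w0   [neg-or-rule on 3]
7. not p, w0   [neg-or-rule on 3]
8. s, w0   [Box-rule on 4 via w0Rw0]
Accessibility: w0Rw0
Branch closes: s and not s both at w0.
Every branch closes (one shown): valid in T, hence also in S4, S5 (every theorem of T is a theorem of S4 and S5).
K-tableau for the negation not ((Box s implies s) or (Dia not r or p)):
1. not ((Box s implies s) or (Dia not r or p)), w0
2. not (Box s implies s), w0   [neg-or-rule on 1]
3. not (Dia not r or p), w0   [neg-or-rule on 1]
4. Box s, w0   [neg-implies-rule on 2]
5. not s, w0   [neg-implies-rule on 2]
6. not Dia not r, w0   [neg-or-rule on 3]
7. not p, w0   [neg-or-rule on 3]
Complete open branch: countermodel on a K-frame, so not valid in K.

T, S4, S5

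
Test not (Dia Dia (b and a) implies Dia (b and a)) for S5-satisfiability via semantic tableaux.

1. not (Dia Dia (b and a) implies Dia (b and a)), 0
2. Dia Dia (b and a), 0   [neg-implies-rule on 1]
3. not Dia (b and a), 0   [neg-implies-rule on 1]
4. not (b and a), 0   [neg-Dia-rule on 3 via 0R0]
5. not a, 0   [neg-and-rule on 4 (branches; this branch)]
6. Dia (b and a), 1   [Dia-rule on 2: fresh world 1, 0R1]
7. not (b and a), 1   [neg-Dia-rule on 3 via 0R1]
8. not a, 1   [neg-and-rule on 7 (branches; this branch)]
9. b and a, 2   [Dia-rule on 6: fresh world 2, 1R2]
10. b, 2   [and-rule on 9]
11. a, 2   [and-rule on 9]
12. not (b and a), 2   [neg-Dia-rule on 3 via 0R2]
13. not a, 2   [neg-and-rule on 12 (branches; this branch)]
Accessibility: 0R0, 0R1, 0R2, 1R0, 1R1, 1R2, 2R0, 2R1, 2R2
Branch closes: a and not a both at 2.
Every branch closes; the branch above is one of them.

No, unsatisfiable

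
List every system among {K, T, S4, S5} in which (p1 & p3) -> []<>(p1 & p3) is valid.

S4-tableau for the negation ~((p1 & p3) -> []<>(p1 & p3)):
1. ~((p1 & p3) -> []<>(p1 & p3)), w0
2. p1 & p3, w0
3. ~[]<>(p1 & p3), w0
4. p1, w0
5. p3, w0
6. ~<>(p1 & p3), w1
7. ~(p1 & p3), w1
8. ~p3, w1
Accessibility: w0Rw0, w0Rw1, w1Rw1
Complete open branch: countermodel on an S4-frame, so not valid in S4, nor in K, T (the same frame is also a K-frame and a T-frame).
S5-tableau for the negation ~((p1 & p3) -> []<>(p1 & p3)):
1. ~((p1 & p3) -> []<>(p1 & p3)), w0
2. p1 & p3, w0
3. ~[]<>(p1 & p3), w0
4. p1, w0
5. p3, w0
6. ~<>(p1 & p3), w1
7. ~(p1 & p3), w0
8. ~(p1 & p3), w1
9. ~p3, w0
Accessibility: w0Rw0, w0Rw1, w1Rw0, w1Rw1
Branch closes: p3 and ~p3 both at w0.
Every branch closes (one shown): valid in S5.

S5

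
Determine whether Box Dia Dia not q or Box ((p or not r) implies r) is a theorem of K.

Not valid

Tableau for the negation not (Box Dia Dia not q or Box ((p or not r) implies r)):
1. not (Box Dia Dia not q or Box ((p or not r) implies r)), u
2. not Box Dia Dia not q, u
3. not Box ((p or not r) implies r), u
4. not Dia Dia not q, v
5. not ((p or not r) implies r), w
6. p or not r, w
7. not r, w
Accessibility: uRv, uRw
The negation has an open branch (countermodel exists).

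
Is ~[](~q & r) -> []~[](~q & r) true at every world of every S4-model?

Tableau for the negation ~(~[](~q & r) -> []~[](~q & r)):
1. ~(~[](~q & r) -> []~[](~q & r)), u
2. ~[](~q & r), u
3. ~[]~[](~q & r), u
4. ~(~q & r), v
5. ~r, v
6. [](~q & r), w
7. ~q & r, w
8. ~q, w
9. r, w
Accessibility: uRu, uRv, uRw, vRv, wRw
The negation has an open branch (countermodel exists).

Not valid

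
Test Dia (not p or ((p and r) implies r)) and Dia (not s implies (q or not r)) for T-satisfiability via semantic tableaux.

1. Dia (not p or ((p and r) implies r)) and Dia (not s implies (q or not r)), 0
2. Dia (not p or ((p and r) implies r)), 0
3. Dia (not s implies (q or not r)), 0
4. not p or ((p and r) implies r), 1
5. (p and r) implies r, 1
6. r, 1
7. not s implies (q or not r), 2
8. q or not r, 2
9. not r, 2
Accessibility: 0R0, 0R1, 0R2, 1R1, 2R2

Satisfiable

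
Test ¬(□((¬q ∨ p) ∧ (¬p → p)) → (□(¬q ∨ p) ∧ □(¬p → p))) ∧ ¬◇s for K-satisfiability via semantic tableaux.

Unsatisfiable

1. ¬(□((¬q ∨ p) ∧ (¬p → p)) → (□(¬q ∨ p) ∧ □(¬p → p))) ∧ ¬◇s, w0
2. ¬(□((¬q ∨ p) ∧ (¬p → p)) → (□(¬q ∨ p) ∧ □(¬p → p))), w0
3. ¬◇s, w0
4. □((¬q ∨ p) ∧ (¬p → p)), w0
5. ¬(□(¬q ∨ p) ∧ □(¬p → p)), w0
6. ¬□(¬p → p), w0
7. ¬(¬p → p), w1
8. ¬p, w1
9. ¬s, w1
10. (¬q ∨ p) ∧ (¬p → p), w1
11. ¬q ∨ p, w1
12. ¬p → p, w1
13. ¬q, w1
14. p, w1
Accessibility: w0Rw1
Branch closes: p and ¬p both at w1.
All branches of the tableau close; one closing branch shown above.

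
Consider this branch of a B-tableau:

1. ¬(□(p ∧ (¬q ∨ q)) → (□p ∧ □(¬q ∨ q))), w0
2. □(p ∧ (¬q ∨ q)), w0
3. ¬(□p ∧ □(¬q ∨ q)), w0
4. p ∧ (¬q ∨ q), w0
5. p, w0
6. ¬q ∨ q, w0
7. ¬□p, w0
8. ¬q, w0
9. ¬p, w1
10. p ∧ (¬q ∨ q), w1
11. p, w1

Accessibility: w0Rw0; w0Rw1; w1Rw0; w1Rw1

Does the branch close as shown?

Both p and ¬p appear at w1.

Yes, closed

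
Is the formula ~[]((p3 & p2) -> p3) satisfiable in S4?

1. ~[]((p3 & p2) -> p3), 0
2. ~((p3 & p2) -> p3), 1
3. p3 & p2, 1
4. ~p3, 1
5. p3, 1
6. p2, 1
Accessibility: 0R0, 0R1, 1R1
Branch closes: p3 and ~p3 both at 1.
Every branch closes; the branch above is one of them.

Unsatisfiable (every branch closes)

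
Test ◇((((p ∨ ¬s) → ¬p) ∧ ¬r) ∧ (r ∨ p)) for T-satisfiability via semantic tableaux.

1. ◇((((p ∨ ¬s) → ¬p) ∧ ¬r) ∧ (r ∨ p)), w0
2. (((p ∨ ¬s) → ¬p) ∧ ¬r) ∧ (r ∨ p), w1
3. ((p ∨ ¬s) → ¬p) ∧ ¬r, w1
4. r ∨ p, w1
5. (p ∨ ¬s) → ¬p, w1
6. ¬r, w1
7. p, w1
8. ¬(p ∨ ¬s), w1
9. ¬p, w1
10. s, w1
Accessibility: w0Rw0, w0Rw1, w1Rw1
Branch closes: p and ¬p both at w1.
(One branch shown.) All branches close.

Unsatisfiable (every branch closes)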